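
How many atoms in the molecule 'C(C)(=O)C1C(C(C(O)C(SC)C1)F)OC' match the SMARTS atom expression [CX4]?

9

The query [CX4] means: C with X4: aliphatic carbon with exactly 4 total connections (bonds + H).
Check the 15 heavy atoms by environment: 9× C (X4) → match; 2× O (X2) → no; 1× S (X2) → no; 1× F (X1) → no; 1× C (X3) → no; 1× O (X1) → no.
That gives 9 matching atoms.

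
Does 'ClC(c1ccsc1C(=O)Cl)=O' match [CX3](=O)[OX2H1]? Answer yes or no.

The pattern [CX3](=O)[OX2H1] describes an sp2 carbon double-bonded to O and single-bonded to an -OH oxygen — a carboxylic acid.
The closest candidate here is an acyl chloride (-C(=O)Cl), but the carbonyl is bonded to Cl, not to an -OH oxygen. No other fragment satisfies the full query, so there is no match.

No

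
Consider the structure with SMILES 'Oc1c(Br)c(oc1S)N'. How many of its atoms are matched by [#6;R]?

4

The query [#6;R] means: carbon that is part of a ring.
Check the 9 heavy atoms by environment: 1× o (aromatic, in 5-ring) → no; 4× c (aromatic, in 5-ring) → match; 1× N (acyclic) → no; 1× O (acyclic) → no; 1× S (acyclic) → no; 1× Br (acyclic) → no.
That gives 4 matching atoms.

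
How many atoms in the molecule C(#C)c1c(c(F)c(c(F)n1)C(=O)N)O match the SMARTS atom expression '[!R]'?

8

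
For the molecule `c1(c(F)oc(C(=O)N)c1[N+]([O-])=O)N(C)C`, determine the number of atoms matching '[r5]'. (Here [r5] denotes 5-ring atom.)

The query [r5] means: r5 matches atoms in a five-membered ring.
Check the 15 heavy atoms by environment: 1× o (aromatic, in 5-ring) → match; 4× c (aromatic, in 5-ring) → match; 3× C (acyclic) → no; 2× O (acyclic) → no; 2× N (acyclic) → no; 1× N (charge +1, acyclic) → no; 1× O (charge -1, acyclic) → no; 1× F (acyclic) → no.
Summing the matching environments: 1 + 4 = 5 matching atoms.

5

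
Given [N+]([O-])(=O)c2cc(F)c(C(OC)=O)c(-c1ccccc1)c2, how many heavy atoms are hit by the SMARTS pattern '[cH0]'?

Check the 20 heavy atoms by environment: 5× c (aromatic, H0) → match; 7× c (aromatic, H1) → no; 1× C (H0) → no; 3× O (H0) → no; 1× C (H3) → no; 1× F (H0) → no; 1× N (charge +1, H0) → no; 1× O (charge -1, H0) → no.
That gives 5 matching atoms.

5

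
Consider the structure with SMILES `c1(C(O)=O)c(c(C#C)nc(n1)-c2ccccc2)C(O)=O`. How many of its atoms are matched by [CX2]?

2

The query [CX2] means: C with X2: aliphatic carbon with exactly 2 total connections.
Check the 20 heavy atoms by environment: 2× n (aromatic, X2) → no; 10× c (aromatic, X3) → no; 2× C (X3) → no; 2× O (X1) → no; 2× O (X2) → no; 2× C (X2) → match.
That gives 2 matching atoms.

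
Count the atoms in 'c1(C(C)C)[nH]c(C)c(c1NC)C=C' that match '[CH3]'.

4

The query [CH3] means: aliphatic carbon with exactly three hydrogens.
Check the 13 heavy atoms by environment: 1× n (aromatic, H1) → no; 4× c (aromatic, H0) → no; 2× C (H1) → no; 4× C (H3) → match; 1× N (H1) → no; 1× C (H2) → no.
That gives 4 matching atoms.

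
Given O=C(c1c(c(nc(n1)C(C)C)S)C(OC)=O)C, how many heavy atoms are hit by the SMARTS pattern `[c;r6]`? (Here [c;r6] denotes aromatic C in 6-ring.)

The query [c;r6] means: aromatic carbon that belongs to a six-membered ring.
Check the 17 heavy atoms by environment: 2× n (aromatic, in 6-ring) → no; 4× c (aromatic, in 6-ring) → match; 1× S (acyclic) → no; 7× C (acyclic) → no; 3× O (acyclic) → no.
That gives 4 matching atoms.

4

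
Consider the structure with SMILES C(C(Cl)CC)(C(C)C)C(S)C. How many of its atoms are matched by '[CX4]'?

Check the 11 heavy atoms by environment: 9× C (X4) → match; 1× S (X2) → no; 1× Cl (X1) → no.
That gives 9 matching atoms.

9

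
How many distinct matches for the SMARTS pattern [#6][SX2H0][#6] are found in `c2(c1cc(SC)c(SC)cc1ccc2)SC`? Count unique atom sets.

3

[#6][SX2H0][#6] is the SMARTS for a thioether: an aliphatic sulfur bridging two carbons with no H on the sulfur.
The molecule carries 3 separate instances of a methylthio ether (-SCH3) meeting every constraint; each maps to a distinct set of atoms, giving 3 matches.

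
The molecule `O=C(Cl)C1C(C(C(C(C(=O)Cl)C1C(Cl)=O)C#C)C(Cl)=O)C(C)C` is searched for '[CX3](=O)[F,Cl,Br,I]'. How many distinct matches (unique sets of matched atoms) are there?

[CX3](=O)[F,Cl,Br,I] is the SMARTS for an acyl halide: a carbonyl carbon bonded to a halogen.
The molecule carries 4 separate instances of an acyl chloride (-C(=O)Cl) meeting every constraint; each maps to a distinct set of atoms, giving 4 matches.

4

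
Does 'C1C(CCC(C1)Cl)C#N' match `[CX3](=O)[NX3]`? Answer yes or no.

No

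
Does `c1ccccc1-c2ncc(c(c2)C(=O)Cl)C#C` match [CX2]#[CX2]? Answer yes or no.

Yes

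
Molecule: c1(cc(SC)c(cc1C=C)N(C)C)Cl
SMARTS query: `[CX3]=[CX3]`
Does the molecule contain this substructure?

Yes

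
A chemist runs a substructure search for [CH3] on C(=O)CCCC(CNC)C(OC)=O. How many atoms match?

2

The query [CH3] means: aliphatic carbon with exactly three hydrogens.
Check the 13 heavy atoms by environment: 4× C (H2) → no; 2× C (H1) → no; 1× N (H1) → no; 2× C (H3) → match; 1× C (H0) → no; 3× O (H0) → no.
That gives 2 matching atoms.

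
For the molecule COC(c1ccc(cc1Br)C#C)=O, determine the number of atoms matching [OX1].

The query [OX1] means: aliphatic oxygen with one total connection — typically a carbonyl =O or an oxide.
Check the 13 heavy atoms by environment: 6× c (aromatic, X3) → no; 2× C (X2) → no; 1× Br (X1) → no; 1× C (X3) → no; 1× O (X1) → match; 1× O (X2) → no; 1× C (X4) → no.
That gives 1 matching atom.

1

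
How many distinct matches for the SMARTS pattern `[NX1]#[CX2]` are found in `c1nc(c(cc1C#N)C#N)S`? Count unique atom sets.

2

[NX1]#[CX2] is the SMARTS for a nitrile: a nitrogen triple-bonded to a two-connected carbon.
The molecule carries 2 separate instances of a nitrile (-C#N) meeting every constraint; each maps to a distinct set of atoms, giving 2 matches.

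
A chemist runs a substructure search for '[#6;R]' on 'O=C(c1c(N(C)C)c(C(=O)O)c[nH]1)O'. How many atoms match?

The query [#6;R] means: carbon that is part of a ring.
Check the 14 heavy atoms by environment: 1× n (aromatic, in 5-ring) → no; 4× c (aromatic, in 5-ring) → match; 1× N (acyclic) → no; 4× C (acyclic) → no; 4× O (acyclic) → no.
That gives 4 matching atoms.

4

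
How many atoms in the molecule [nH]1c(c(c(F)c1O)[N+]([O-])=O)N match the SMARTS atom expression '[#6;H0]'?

4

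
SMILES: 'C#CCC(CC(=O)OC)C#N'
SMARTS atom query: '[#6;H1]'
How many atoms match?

The query [#6;H1] means: any carbon bearing exactly one hydrogen.
Check the 11 heavy atoms by environment: 2× C (H2) → no; 2× C (H1) → match; 3× C (H0) → no; 1× N (H0) → no; 2× O (H0) → no; 1× C (H3) → no.
That gives 2 matching atoms.

2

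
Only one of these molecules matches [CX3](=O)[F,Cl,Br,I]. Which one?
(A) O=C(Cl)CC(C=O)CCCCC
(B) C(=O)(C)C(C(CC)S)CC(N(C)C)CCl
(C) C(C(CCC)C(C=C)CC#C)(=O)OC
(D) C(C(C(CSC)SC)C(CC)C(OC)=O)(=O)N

A

[CX3](=O)[F,Cl,Br,I] describes a carbonyl carbon bonded to a halogen (an acyl halide).
(A) contains an acyl chloride (-C(=O)Cl), which satisfies every atom and bond constraint.
(B) has a chloro substituent but the Cl is not on a carbonyl carbon.
(C) has a methyl-ester group (-C(=O)OCH3) but the carbonyl is bonded to -O-C, not to a halogen.
(D) has a methyl-ester group (-C(=O)OCH3) but the carbonyl is bonded to -O-C, not to a halogen.
So the answer is (A).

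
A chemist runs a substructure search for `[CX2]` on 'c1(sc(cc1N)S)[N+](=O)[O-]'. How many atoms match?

Check the 10 heavy atoms by environment: 1× s (aromatic, X2) → no; 4× c (aromatic, X3) → no; 1× N (X3) → no; 1× S (X2) → no; 1× N (charge +1, X3) → no; 1× O (charge -1, X1) → no; 1× O (X1) → no.
No environment satisfies the query, so 0 matching atoms.

0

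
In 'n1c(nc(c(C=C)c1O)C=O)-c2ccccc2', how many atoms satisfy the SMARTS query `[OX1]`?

The query [OX1] means: aliphatic oxygen with one total connection — typically a carbonyl =O or an oxide.
Check the 17 heavy atoms by environment: 2× n (aromatic, X2) → no; 10× c (aromatic, X3) → no; 3× C (X3) → no; 1× O (X1) → match; 1× O (X2) → no.
That gives 1 matching atom.

1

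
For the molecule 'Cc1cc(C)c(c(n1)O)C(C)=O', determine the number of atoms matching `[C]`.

4

The query [C] means: uppercase C matches aliphatic (non-aromatic) carbon only.
Check the 12 heavy atoms by environment: 1× n (aromatic) → no; 5× c (aromatic) → no; 4× C → match; 2× O → no.
That gives 4 matching atoms.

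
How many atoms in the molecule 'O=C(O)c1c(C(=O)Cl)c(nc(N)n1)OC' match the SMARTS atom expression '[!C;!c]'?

Check the 15 heavy atoms by environment: 2× n (aromatic) → match; 4× c (aromatic) → no; 4× O → match; 3× C → no; 1× N → match; 1× Cl → match.
Summing the matching environments: 2 + 4 + 1 + 1 = 8 matching atoms.

8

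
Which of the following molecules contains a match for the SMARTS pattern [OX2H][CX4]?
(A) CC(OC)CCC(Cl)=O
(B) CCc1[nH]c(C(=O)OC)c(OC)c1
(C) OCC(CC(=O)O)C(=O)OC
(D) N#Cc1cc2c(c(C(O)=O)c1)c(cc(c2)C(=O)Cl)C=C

[OX2H][CX4] describes a hydroxyl oxygen bound to an sp3 (X4) carbon (an aliphatic alcohol).
(A) has a methoxy ether (-OCH3) but the oxygen has H0 (ether), not H1.
(B) has a methoxy ether (-OCH3) but the oxygen has H0 (ether), not H1.
(C) contains a hydroxyl group (-OH), which satisfies every atom and bond constraint.
(D) has a carboxylic acid group (-C(=O)OH) but the -OH is on a CX3 carbonyl carbon, not a CX4 carbon.
So the answer is (C).

C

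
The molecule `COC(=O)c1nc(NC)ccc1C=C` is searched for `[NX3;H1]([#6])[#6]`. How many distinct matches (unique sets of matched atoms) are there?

1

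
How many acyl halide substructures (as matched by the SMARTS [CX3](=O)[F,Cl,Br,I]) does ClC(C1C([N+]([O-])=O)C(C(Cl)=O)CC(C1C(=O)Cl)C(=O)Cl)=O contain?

[CX3](=O)[F,Cl,Br,I] is the SMARTS for an acyl halide: a carbonyl carbon bonded to a halogen.
The molecule carries 4 separate instances of an acyl chloride (-C(=O)Cl) meeting every constraint; each maps to a distinct set of atoms, giving 4 matches.

4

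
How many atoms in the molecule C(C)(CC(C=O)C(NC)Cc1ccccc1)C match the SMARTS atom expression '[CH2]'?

2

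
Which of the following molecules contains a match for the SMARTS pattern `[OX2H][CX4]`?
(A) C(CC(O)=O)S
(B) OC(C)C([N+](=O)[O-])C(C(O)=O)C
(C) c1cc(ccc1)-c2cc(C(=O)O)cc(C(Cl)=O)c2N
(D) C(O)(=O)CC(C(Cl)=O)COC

[OX2H][CX4] describes a hydroxyl oxygen bound to an sp3 (X4) carbon (an aliphatic alcohol).
(A) has a carboxylic acid group (-C(=O)OH) but the -OH is on a CX3 carbonyl carbon, not a CX4 carbon.
(B) contains a hydroxyl group (-OH), which satisfies every atom and bond constraint.
(C) has a carboxylic acid group (-C(=O)OH) but the -OH is on a CX3 carbonyl carbon, not a CX4 carbon.
(D) has a methoxy ether (-OCH3) but the oxygen has H0 (ether), not H1.
So the answer is (B).

B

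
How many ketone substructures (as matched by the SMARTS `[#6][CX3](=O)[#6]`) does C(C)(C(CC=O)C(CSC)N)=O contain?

1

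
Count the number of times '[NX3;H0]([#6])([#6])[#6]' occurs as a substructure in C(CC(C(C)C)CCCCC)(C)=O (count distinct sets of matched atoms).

[NX3;H0]([#6])([#6])[#6] is the SMARTS for a tertiary amine: a trivalent nitrogen with no H, bonded to three carbons.
No fragment in the molecule satisfies every constraint, giving 0 matches.

0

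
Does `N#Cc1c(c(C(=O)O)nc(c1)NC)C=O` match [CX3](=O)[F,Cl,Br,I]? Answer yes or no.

The pattern [CX3](=O)[F,Cl,Br,I] describes a carbonyl carbon bonded to a halogen — an acyl halide.
The closest candidate here is a carboxylic acid group (-C(=O)OH), but the carbonyl is bonded to -OH, not to a halogen. No other fragment satisfies the full query, so there is no match.

No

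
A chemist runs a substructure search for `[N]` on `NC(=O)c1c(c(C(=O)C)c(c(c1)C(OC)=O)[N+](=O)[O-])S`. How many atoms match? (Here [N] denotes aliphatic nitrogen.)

The query [N] means: uppercase N matches aliphatic (non-aromatic) nitrogen only.
Check the 20 heavy atoms by environment: 6× c (aromatic) → no; 1× S → no; 5× C → no; 5× O → no; 1× N (charge +1) → match; 1× O (charge -1) → no; 1× N → match.
Summing the matching environments: 1 + 1 = 2 matching atoms.

2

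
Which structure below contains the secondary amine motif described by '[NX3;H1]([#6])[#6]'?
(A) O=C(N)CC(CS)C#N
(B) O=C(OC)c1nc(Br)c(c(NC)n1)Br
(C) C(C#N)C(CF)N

B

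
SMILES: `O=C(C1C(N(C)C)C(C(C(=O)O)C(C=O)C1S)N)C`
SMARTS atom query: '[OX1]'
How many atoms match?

3

The query [OX1] means: aliphatic oxygen with one total connection — typically a carbonyl =O or an oxide.
Check the 19 heavy atoms by environment: 9× C (X4) → no; 2× N (X3) → no; 1× S (X2) → no; 3× C (X3) → no; 3× O (X1) → match; 1× O (X2) → no.
That gives 3 matching atoms.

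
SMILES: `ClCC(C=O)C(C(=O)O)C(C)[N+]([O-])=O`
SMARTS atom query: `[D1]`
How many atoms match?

7

The query [D1] means: atom with exactly one heavy-atom neighbour (degree 1).
Check the 14 heavy atoms by environment: 2× C (D2) → no; 4× C (D3) → no; 1× C (D1) → match; 1× N (charge +1, D3) → no; 1× O (charge -1, D1) → match; 4× O (D1) → match; 1× Cl (D1) → match.
Summing the matching environments: 1 + 1 + 4 + 1 = 7 matching atoms.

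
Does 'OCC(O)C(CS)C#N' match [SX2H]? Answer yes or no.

The pattern [SX2H] describes an aliphatic sulfur with two connections, one being H — a thiol.
The molecule carries a thiol (-SH), whose atoms satisfy every constraint of the query, so the pattern matches.

Yes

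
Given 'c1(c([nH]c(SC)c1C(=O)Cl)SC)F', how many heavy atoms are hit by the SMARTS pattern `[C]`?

3

The query [C] means: uppercase C matches aliphatic (non-aromatic) carbon only.
Check the 13 heavy atoms by environment: 1× n (aromatic) → no; 4× c (aromatic) → no; 3× C → match; 1× O → no; 1× Cl → no; 1× F → no; 2× S → no.
That gives 3 matching atoms.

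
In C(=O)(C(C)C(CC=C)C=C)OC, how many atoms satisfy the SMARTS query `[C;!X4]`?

5

Check the 12 heavy atoms by environment: 5× C (X4) → no; 5× C (X3) → match; 1× O (X1) → no; 1× O (X2) → no.
That gives 5 matching atoms.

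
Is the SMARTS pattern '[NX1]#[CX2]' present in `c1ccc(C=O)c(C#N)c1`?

Yes

The pattern [NX1]#[CX2] describes a nitrogen triple-bonded to a two-connected carbon — a nitrile.
The molecule carries a nitrile (-C#N), whose atoms satisfy every constraint of the query, so the pattern matches.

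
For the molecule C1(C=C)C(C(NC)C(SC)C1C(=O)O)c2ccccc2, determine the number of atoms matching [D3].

7

Check the 20 heavy atoms by environment: 6× C (D3) → match; 1× C (D2) → no; 3× C (D1) → no; 1× S (D2) → no; 2× O (D1) → no; 1× N (D2) → no; 1× c (aromatic, D3) → match; 5× c (aromatic, D2) → no.
Summing the matching environments: 6 + 1 = 7 matching atoms.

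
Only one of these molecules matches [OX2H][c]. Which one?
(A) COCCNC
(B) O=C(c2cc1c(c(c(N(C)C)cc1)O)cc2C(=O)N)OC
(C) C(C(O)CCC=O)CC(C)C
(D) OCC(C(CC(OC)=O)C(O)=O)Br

B

[OX2H][c] describes a hydroxyl oxygen attached to an aromatic carbon (a phenol).
(A) has a methoxy ether (-OCH3) but the oxygen has H0, not H1.
(B) contains a hydroxyl group (-OH), which satisfies every atom and bond constraint.
(C) has a hydroxyl group (-OH) but the -OH is on an aliphatic carbon, not an aromatic c.
(D) has a hydroxyl group (-OH) but the -OH is on an aliphatic carbon, not an aromatic c.
So the answer is (B).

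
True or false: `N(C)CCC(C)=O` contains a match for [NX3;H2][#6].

The pattern [NX3;H2][#6] describes a trivalent nitrogen with two H attached to carbon — a primary amine.
The closest candidate here is an N-methylamino group (-NHCH3), but the nitrogen bears two carbons and only one H (H1), not H2. No other fragment satisfies the full query, so there is no match.

False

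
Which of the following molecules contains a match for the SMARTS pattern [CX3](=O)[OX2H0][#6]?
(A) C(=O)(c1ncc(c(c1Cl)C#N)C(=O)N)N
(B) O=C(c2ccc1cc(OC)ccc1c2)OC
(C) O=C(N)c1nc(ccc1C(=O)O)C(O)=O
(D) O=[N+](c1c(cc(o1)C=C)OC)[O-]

B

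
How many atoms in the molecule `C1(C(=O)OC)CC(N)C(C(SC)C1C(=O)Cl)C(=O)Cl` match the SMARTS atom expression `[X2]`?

2

Check the 19 heavy atoms by environment: 8× C (X4) → no; 1× S (X2) → match; 3× C (X3) → no; 3× O (X1) → no; 2× Cl (X1) → no; 1× N (X3) → no; 1× O (X2) → match.
Summing the matching environments: 1 + 1 = 2 matching atoms.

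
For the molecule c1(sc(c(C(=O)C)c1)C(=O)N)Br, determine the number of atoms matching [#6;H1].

1

The query [#6;H1] means: any carbon bearing exactly one hydrogen.
Check the 12 heavy atoms by environment: 1× s (aromatic, H0) → no; 3× c (aromatic, H0) → no; 1× c (aromatic, H1) → match; 1× Br (H0) → no; 2× C (H0) → no; 2× O (H0) → no; 1× C (H3) → no; 1× N (H2) → no.
That gives 1 matching atom.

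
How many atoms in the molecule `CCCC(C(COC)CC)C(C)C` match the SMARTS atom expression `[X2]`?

1

The query [X2] means: any atom with exactly two total connections (bonds + H).
Check the 13 heavy atoms by environment: 12× C (X4) → no; 1× O (X2) → match.
That gives 1 matching atom.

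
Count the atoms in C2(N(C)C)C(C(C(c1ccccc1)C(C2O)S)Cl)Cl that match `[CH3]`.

2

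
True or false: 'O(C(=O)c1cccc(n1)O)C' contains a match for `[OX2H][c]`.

The pattern [OX2H][c] describes a hydroxyl oxygen attached to an aromatic carbon — a phenol.
The molecule carries a hydroxyl group (-OH), whose atoms satisfy every constraint of the query, so the pattern matches.

True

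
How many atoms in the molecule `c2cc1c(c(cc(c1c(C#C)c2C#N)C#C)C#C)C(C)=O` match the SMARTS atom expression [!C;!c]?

Check the 21 heavy atoms by environment: 10× c (aromatic) → no; 9× C → no; 1× O → match; 1× N → match.
Summing the matching environments: 1 + 1 = 2 matching atoms.

2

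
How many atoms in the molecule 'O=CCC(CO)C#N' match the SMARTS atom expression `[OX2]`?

1

The query [OX2] means: aliphatic oxygen with two total connections — ether, hydroxyl, or ester single-bond O.
Check the 8 heavy atoms by environment: 3× C (X4) → no; 1× C (X3) → no; 1× O (X1) → no; 1× O (X2) → match; 1× C (X2) → no; 1× N (X1) → no.
That gives 1 matching atom.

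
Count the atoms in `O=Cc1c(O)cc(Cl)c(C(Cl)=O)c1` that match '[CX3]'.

2

The query [CX3] means: C with X3: aliphatic carbon with exactly 3 total connections.
Check the 13 heavy atoms by environment: 6× c (aromatic, X3) → no; 1× O (X2) → no; 2× C (X3) → match; 2× O (X1) → no; 2× Cl (X1) → no.
That gives 2 matching atoms.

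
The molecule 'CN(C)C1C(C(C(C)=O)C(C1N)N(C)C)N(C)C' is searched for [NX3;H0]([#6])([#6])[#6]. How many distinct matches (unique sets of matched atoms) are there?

3

[NX3;H0]([#6])([#6])[#6] is the SMARTS for a tertiary amine: a trivalent nitrogen with no H, bonded to three carbons.
The molecule carries 3 separate instances of a dimethylamino group (-N(CH3)2) meeting every constraint; each maps to a distinct set of atoms, giving 3 matches.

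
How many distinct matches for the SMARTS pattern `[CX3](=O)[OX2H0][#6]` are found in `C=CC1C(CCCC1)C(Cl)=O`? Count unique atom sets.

0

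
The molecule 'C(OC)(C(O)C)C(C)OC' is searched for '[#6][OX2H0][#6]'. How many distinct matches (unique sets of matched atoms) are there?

2

[#6][OX2H0][#6] is the SMARTS for an ether: an aliphatic oxygen bridging two carbons with no H on the oxygen.
The molecule carries 2 separate instances of a methoxy ether (-OCH3) meeting every constraint; each maps to a distinct set of atoms, giving 2 matches.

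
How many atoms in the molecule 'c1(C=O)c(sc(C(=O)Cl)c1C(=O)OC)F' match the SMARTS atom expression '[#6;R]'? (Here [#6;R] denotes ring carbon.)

4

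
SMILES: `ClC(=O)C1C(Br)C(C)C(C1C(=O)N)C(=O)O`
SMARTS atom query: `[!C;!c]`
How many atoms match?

7

The query [!C;!c] means: neither aliphatic nor aromatic carbon — same as [!#6].
Check the 16 heavy atoms by environment: 9× C → no; 4× O → match; 1× N → match; 1× Br → match; 1× Cl → match.
Summing the matching environments: 4 + 1 + 1 + 1 = 7 matching atoms.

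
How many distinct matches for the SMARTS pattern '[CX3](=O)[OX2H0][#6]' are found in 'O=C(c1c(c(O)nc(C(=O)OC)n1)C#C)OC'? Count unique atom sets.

[CX3](=O)[OX2H0][#6] is the SMARTS for an ester: a carbonyl carbon bonded to an oxygen that is itself bonded to carbon (no H on that O).
The molecule carries 2 separate instances of a methyl-ester group (-C(=O)OCH3) meeting every constraint; each maps to a distinct set of atoms, giving 2 matches.

2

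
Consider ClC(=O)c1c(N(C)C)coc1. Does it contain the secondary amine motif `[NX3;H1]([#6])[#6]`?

No

The pattern [NX3;H1]([#6])[#6] describes a trivalent nitrogen with one H, bonded to two carbons — a secondary amine.
The closest candidate here is a dimethylamino group (-N(CH3)2), but the nitrogen has H0, not H1. No other fragment satisfies the full query, so there is no match.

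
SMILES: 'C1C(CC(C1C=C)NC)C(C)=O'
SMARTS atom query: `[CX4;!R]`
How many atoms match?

2

The query [CX4;!R] means: aliphatic carbon with four total connections, not in a ring.
Check the 12 heavy atoms by environment: 5× C (X4, in 5-ring) → no; 3× C (X3, acyclic) → no; 1× O (X1, acyclic) → no; 2× C (X4, acyclic) → match; 1× N (X3, acyclic) → no.
That gives 2 matching atoms.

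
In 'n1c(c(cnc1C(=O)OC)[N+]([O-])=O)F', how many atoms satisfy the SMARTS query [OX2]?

1

The query [OX2] means: aliphatic oxygen with two total connections — ether, hydroxyl, or ester single-bond O.
Check the 14 heavy atoms by environment: 2× n (aromatic, X2) → no; 4× c (aromatic, X3) → no; 1× F (X1) → no; 1× N (charge +1, X3) → no; 1× O (charge -1, X1) → no; 2× O (X1) → no; 1× C (X3) → no; 1× O (X2) → match; 1× C (X4) → no.
That gives 1 matching atom.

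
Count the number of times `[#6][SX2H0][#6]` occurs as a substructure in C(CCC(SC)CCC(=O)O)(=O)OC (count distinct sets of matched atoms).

1

[#6][SX2H0][#6] is the SMARTS for a thioether: an aliphatic sulfur bridging two carbons with no H on the sulfur.
Exactly one fragment in the molecule meets all constraints, giving 1 match.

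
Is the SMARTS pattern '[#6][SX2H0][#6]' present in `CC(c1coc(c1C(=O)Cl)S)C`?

No

The pattern [#6][SX2H0][#6] describes an aliphatic sulfur bridging two carbons with no H on the sulfur — a thioether.
The closest candidate here is a thiol (-SH), but the sulfur has H1, not H0 bridging two carbons. No other fragment satisfies the full query, so there is no match.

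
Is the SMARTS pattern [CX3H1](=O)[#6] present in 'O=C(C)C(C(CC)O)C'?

No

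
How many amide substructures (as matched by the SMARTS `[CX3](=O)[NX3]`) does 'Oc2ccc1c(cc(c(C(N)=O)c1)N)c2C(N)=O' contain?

[CX3](=O)[NX3] is the SMARTS for an amide: a carbonyl carbon bonded to a trivalent nitrogen.
The molecule carries 2 separate instances of a primary amide (-C(=O)NH2) meeting every constraint; each maps to a distinct set of atoms, giving 2 matches.

2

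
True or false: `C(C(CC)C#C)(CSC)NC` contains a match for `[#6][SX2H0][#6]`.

True

The pattern [#6][SX2H0][#6] describes an aliphatic sulfur bridging two carbons with no H on the sulfur — a thioether.
The molecule carries a methylthio ether (-SCH3), whose atoms satisfy every constraint of the query, so the pattern matches.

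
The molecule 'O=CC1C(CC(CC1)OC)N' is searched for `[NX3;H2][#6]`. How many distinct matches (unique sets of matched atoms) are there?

1

[NX3;H2][#6] is the SMARTS for a primary amine: a trivalent nitrogen with two H attached to carbon.
Exactly one fragment in the molecule meets all constraints, giving 1 match.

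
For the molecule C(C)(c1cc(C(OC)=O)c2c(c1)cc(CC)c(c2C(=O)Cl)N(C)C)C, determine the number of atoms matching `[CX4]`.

8

Check the 25 heavy atoms by environment: 10× c (aromatic, X3) → no; 1× N (X3) → no; 8× C (X4) → match; 2× C (X3) → no; 2× O (X1) → no; 1× Cl (X1) → no; 1× O (X2) → no.
That gives 8 matching atoms.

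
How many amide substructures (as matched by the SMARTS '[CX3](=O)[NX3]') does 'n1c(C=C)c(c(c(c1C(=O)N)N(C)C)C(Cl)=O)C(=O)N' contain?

2

[CX3](=O)[NX3] is the SMARTS for an amide: a carbonyl carbon bonded to a trivalent nitrogen.
The molecule carries 2 separate instances of a primary amide (-C(=O)NH2) meeting every constraint; each maps to a distinct set of atoms, giving 2 matches.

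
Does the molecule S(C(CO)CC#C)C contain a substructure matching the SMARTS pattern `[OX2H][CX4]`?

The pattern [OX2H][CX4] describes a hydroxyl oxygen bound to an sp3 (X4) carbon — an aliphatic alcohol.
The molecule carries a hydroxyl group (-OH), whose atoms satisfy every constraint of the query, so the pattern matches.

Yes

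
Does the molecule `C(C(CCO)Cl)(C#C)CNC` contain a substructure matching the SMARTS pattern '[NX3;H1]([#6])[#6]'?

Yes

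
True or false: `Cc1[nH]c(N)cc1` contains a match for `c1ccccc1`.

False

The pattern c1ccccc1 describes six aromatic carbons in a ring — a benzene ring.
The closest candidate here is a methyl group (-CH3), but no six-membered all-carbon aromatic ring is present. No other fragment satisfies the full query, so there is no match.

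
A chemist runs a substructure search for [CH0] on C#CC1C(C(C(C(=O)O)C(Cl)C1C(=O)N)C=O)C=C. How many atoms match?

3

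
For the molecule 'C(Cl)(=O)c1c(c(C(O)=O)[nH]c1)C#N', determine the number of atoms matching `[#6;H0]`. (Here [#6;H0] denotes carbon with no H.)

6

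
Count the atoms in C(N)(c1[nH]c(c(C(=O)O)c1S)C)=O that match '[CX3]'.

2

The query [CX3] means: C with X3: aliphatic carbon with exactly 3 total connections.
Check the 13 heavy atoms by environment: 1× n (aromatic, X3) → no; 4× c (aromatic, X3) → no; 2× C (X3) → match; 2× O (X1) → no; 1× N (X3) → no; 1× O (X2) → no; 1× S (X2) → no; 1× C (X4) → no.
That gives 2 matching atoms.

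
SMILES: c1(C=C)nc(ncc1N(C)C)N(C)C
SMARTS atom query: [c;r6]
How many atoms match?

4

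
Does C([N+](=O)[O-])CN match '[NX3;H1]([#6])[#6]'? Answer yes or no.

No

The pattern [NX3;H1]([#6])[#6] describes a trivalent nitrogen with one H, bonded to two carbons — a secondary amine.
The closest candidate here is a primary amino group (-NH2), but the nitrogen has H2 and only one carbon neighbour. No other fragment satisfies the full query, so there is no match.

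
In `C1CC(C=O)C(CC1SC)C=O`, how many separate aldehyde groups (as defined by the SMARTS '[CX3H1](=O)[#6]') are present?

2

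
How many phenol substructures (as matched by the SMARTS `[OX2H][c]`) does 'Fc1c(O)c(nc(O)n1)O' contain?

3

[OX2H][c] is the SMARTS for a phenol: a hydroxyl oxygen attached to an aromatic carbon.
The molecule carries 3 separate instances of a hydroxyl group (-OH) meeting every constraint; each maps to a distinct set of atoms, giving 3 matches.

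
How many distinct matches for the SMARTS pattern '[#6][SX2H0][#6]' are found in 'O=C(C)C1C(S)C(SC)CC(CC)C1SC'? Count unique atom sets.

2

[#6][SX2H0][#6] is the SMARTS for a thioether: an aliphatic sulfur bridging two carbons with no H on the sulfur.
The molecule carries 2 separate instances of a methylthio ether (-SCH3) meeting every constraint; each maps to a distinct set of atoms, giving 2 matches.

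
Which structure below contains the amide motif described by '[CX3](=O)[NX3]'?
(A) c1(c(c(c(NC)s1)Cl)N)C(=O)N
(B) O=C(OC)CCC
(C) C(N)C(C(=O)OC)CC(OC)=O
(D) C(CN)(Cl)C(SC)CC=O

[CX3](=O)[NX3] describes a carbonyl carbon bonded to a trivalent nitrogen (an amide).
(A) contains a primary amide (-C(=O)NH2), which satisfies every atom and bond constraint.
(B) has a methyl-ester group (-C(=O)OCH3) but the carbonyl is bonded to O, not to an NX3 nitrogen.
(C) has a methyl-ester group (-C(=O)OCH3) but the carbonyl is bonded to O, not to an NX3 nitrogen.
(D) has a primary amino group (-NH2) but the -NH2 is not attached to a carbonyl carbon.
So the answer is (A).

A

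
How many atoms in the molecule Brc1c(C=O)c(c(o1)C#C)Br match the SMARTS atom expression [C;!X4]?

Check the 11 heavy atoms by environment: 1× o (aromatic, X2) → no; 4× c (aromatic, X3) → no; 2× Br (X1) → no; 1× C (X3) → match; 1× O (X1) → no; 2× C (X2) → match.
Summing the matching environments: 1 + 2 = 3 matching atoms.

3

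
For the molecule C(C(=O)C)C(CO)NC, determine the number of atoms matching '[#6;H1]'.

The query [#6;H1] means: any carbon bearing exactly one hydrogen.
Check the 9 heavy atoms by environment: 2× C (H2) → no; 1× C (H1) → match; 1× O (H1) → no; 1× N (H1) → no; 2× C (H3) → no; 1× C (H0) → no; 1× O (H0) → no.
That gives 1 matching atom.

1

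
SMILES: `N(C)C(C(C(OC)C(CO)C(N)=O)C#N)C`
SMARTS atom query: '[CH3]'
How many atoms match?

3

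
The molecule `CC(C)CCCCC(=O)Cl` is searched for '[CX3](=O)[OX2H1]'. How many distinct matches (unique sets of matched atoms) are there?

0

[CX3](=O)[OX2H1] is the SMARTS for a carboxylic acid: an sp2 carbon double-bonded to O and single-bonded to an -OH oxygen.
The molecule has an acyl chloride (-C(=O)Cl), but the carbonyl is bonded to Cl, not to an -OH oxygen; nothing else fits, so there are 0 matches.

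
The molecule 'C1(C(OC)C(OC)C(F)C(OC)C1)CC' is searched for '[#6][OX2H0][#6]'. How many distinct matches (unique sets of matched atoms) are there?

[#6][OX2H0][#6] is the SMARTS for an ether: an aliphatic oxygen bridging two carbons with no H on the oxygen.
The molecule carries 3 separate instances of a methoxy ether (-OCH3) meeting every constraint; each maps to a distinct set of atoms, giving 3 matches.

3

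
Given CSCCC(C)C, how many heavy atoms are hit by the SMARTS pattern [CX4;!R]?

The query [CX4;!R] means: aliphatic carbon with four total connections, not in a ring.
Check the 7 heavy atoms by environment: 6× C (X4, acyclic) → match; 1× S (X2, acyclic) → no.
That gives 6 matching atoms.

6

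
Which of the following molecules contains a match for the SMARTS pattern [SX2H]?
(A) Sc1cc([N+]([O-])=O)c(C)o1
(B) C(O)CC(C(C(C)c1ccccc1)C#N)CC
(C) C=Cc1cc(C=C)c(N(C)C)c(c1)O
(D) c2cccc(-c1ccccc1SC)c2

A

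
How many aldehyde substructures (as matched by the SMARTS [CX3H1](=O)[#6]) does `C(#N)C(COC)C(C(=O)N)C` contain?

0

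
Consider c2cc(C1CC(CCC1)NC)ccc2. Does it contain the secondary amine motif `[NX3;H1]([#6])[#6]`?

The pattern [NX3;H1]([#6])[#6] describes a trivalent nitrogen with one H, bonded to two carbons — a secondary amine.
The molecule carries an N-methylamino group (-NHCH3), whose atoms satisfy every constraint of the query, so the pattern matches.

Yes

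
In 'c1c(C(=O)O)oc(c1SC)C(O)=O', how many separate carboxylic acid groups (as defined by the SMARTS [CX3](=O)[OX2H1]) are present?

2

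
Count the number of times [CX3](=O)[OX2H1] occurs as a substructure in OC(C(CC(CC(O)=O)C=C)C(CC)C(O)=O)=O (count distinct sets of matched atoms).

[CX3](=O)[OX2H1] is the SMARTS for a carboxylic acid: an sp2 carbon double-bonded to O and single-bonded to an -OH oxygen.
The molecule carries 3 separate instances of a carboxylic acid group (-C(=O)OH) meeting every constraint; each maps to a distinct set of atoms, giving 3 matches.

3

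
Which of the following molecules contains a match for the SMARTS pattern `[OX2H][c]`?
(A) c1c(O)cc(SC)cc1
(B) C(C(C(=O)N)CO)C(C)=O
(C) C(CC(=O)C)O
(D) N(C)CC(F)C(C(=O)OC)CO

A

[OX2H][c] describes a hydroxyl oxygen attached to an aromatic carbon (a phenol).
(A) contains a hydroxyl group (-OH), which satisfies every atom and bond constraint.
(B) has a hydroxyl group (-OH) but the -OH is on an aliphatic carbon, not an aromatic c.
(C) has a hydroxyl group (-OH) but the -OH is on an aliphatic carbon, not an aromatic c.
(D) has a hydroxyl group (-OH) but the -OH is on an aliphatic carbon, not an aromatic c.
So the answer is (A).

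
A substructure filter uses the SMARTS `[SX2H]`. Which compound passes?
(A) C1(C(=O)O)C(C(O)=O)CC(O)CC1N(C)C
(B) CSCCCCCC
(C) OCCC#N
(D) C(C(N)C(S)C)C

D

[SX2H] describes an aliphatic sulfur with two connections, one being H (a thiol).
(A) has a hydroxyl group (-OH) but it is an -OH, not an -SH.
(B) has a methylthio ether (-SCH3) but the sulfur has H0 (bonded to two carbons), not H1.
(C) has a hydroxyl group (-OH) but it is an -OH, not an -SH.
(D) contains a thiol (-SH), which satisfies every atom and bond constraint.
So the answer is (D).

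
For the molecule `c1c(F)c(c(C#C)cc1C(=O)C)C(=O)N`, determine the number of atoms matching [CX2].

The query [CX2] means: C with X2: aliphatic carbon with exactly 2 total connections.
Check the 15 heavy atoms by environment: 6× c (aromatic, X3) → no; 1× F (X1) → no; 2× C (X3) → no; 2× O (X1) → no; 1× C (X4) → no; 2× C (X2) → match; 1× N (X3) → no.
That gives 2 matching atoms.

2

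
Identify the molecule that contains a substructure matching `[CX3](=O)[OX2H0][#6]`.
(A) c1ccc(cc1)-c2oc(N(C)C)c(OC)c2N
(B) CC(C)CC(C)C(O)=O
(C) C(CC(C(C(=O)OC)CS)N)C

C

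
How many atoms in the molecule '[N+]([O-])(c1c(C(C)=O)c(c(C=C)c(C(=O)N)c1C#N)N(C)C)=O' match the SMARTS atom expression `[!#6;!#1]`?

The query [!#6;!#1] means: not carbon and not hydrogen — any heteroatom.
Check the 22 heavy atoms by environment: 6× c (aromatic) → no; 8× C → no; 3× O → match; 3× N → match; 1× N (charge +1) → match; 1× O (charge -1) → match.
Summing the matching environments: 3 + 3 + 1 + 1 = 8 matching atoms.

8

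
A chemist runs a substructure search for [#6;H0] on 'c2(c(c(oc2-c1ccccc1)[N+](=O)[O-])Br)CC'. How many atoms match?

5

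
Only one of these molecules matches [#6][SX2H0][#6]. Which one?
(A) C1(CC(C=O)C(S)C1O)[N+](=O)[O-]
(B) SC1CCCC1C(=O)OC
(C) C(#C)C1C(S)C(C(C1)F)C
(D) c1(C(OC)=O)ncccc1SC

D

[#6][SX2H0][#6] describes an aliphatic sulfur bridging two carbons with no H on the sulfur (a thioether).
(A) has a thiol (-SH) but the sulfur has H1, not H0 bridging two carbons.
(B) has a thiol (-SH) but the sulfur has H1, not H0 bridging two carbons.
(C) has a thiol (-SH) but the sulfur has H1, not H0 bridging two carbons.
(D) contains a methylthio ether (-SCH3), which satisfies every atom and bond constraint.
So the answer is (D).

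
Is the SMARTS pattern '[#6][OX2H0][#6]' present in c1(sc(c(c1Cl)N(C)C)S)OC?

Yes

The pattern [#6][OX2H0][#6] describes an aliphatic oxygen bridging two carbons with no H on the oxygen — an ether.
The molecule carries a methoxy ether (-OCH3), whose atoms satisfy every constraint of the query, so the pattern matches.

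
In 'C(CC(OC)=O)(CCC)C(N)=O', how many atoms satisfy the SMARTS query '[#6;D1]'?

The query [#6;D1] means: carbon bonded to exactly one heavy atom.
Check the 12 heavy atoms by environment: 3× C (D2) → no; 3× C (D3) → no; 2× C (D1) → match; 2× O (D1) → no; 1× O (D2) → no; 1× N (D1) → no.
That gives 2 matching atoms.

2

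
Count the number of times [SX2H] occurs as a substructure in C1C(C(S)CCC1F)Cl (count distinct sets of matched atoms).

1

[SX2H] is the SMARTS for a thiol: an aliphatic sulfur with two connections, one being H.
Exactly one fragment in the molecule meets all constraints, giving 1 match.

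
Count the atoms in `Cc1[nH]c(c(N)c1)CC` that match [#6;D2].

2

The query [#6;D2] means: any carbon bonded to exactly two heavy atoms.
Check the 9 heavy atoms by environment: 1× n (aromatic, D2) → no; 3× c (aromatic, D3) → no; 1× c (aromatic, D2) → match; 1× N (D1) → no; 1× C (D2) → match; 2× C (D1) → no.
Summing the matching environments: 1 + 1 = 2 matching atoms.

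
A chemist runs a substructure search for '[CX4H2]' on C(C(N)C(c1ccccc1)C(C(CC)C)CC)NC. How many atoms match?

3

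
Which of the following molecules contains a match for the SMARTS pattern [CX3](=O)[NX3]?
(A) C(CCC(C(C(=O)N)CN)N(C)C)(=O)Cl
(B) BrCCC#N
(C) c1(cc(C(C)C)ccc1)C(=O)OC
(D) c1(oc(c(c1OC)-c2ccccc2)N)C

[CX3](=O)[NX3] describes a carbonyl carbon bonded to a trivalent nitrogen (an amide).
(A) contains a primary amide (-C(=O)NH2), which satisfies every atom and bond constraint.
(B) has a nitrile (-C#N) but the nitrile N is NX1 (triple-bonded), not NX3.
(C) has a methyl-ester group (-C(=O)OCH3) but the carbonyl is bonded to O, not to an NX3 nitrogen.
(D) has a primary amino group (-NH2) but the -NH2 is not attached to a carbonyl carbon.
So the answer is (A).

A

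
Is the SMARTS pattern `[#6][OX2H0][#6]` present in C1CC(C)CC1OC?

Yes

The pattern [#6][OX2H0][#6] describes an aliphatic oxygen bridging two carbons with no H on the oxygen — an ether.
The molecule carries a methoxy ether (-OCH3), whose atoms satisfy every constraint of the query, so the pattern matches.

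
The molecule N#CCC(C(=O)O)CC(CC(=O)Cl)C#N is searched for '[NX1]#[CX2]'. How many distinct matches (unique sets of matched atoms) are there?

2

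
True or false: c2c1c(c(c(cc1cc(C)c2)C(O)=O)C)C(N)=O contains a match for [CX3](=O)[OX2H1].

The pattern [CX3](=O)[OX2H1] describes an sp2 carbon double-bonded to O and single-bonded to an -OH oxygen — a carboxylic acid.
The molecule carries a carboxylic acid group (-C(=O)OH), whose atoms satisfy every constraint of the query, so the pattern matches.

True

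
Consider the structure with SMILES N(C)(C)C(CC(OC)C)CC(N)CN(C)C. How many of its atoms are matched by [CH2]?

3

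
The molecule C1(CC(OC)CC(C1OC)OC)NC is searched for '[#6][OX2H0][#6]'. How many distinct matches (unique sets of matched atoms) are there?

[#6][OX2H0][#6] is the SMARTS for an ether: an aliphatic oxygen bridging two carbons with no H on the oxygen.
The molecule carries 3 separate instances of a methoxy ether (-OCH3) meeting every constraint; each maps to a distinct set of atoms, giving 3 matches.

3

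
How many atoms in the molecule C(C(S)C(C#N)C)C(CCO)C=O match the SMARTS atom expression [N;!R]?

1

Check the 13 heavy atoms by environment: 9× C (acyclic) → no; 1× S (acyclic) → no; 1× N (acyclic) → match; 2× O (acyclic) → no.
That gives 1 matching atom.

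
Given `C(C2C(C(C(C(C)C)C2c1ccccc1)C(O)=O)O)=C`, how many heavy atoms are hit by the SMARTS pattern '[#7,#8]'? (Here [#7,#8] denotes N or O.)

3

The query [#7,#8] means: nitrogen or oxygen (comma = OR).
Check the 20 heavy atoms by environment: 11× C → no; 3× O → match; 6× c (aromatic) → no.
That gives 3 matching atoms.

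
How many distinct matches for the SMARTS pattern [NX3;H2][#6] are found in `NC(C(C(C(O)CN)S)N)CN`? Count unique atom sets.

4

[NX3;H2][#6] is the SMARTS for a primary amine: a trivalent nitrogen with two H attached to carbon.
The molecule carries 4 separate instances of a primary amino group (-NH2) meeting every constraint; each maps to a distinct set of atoms, giving 4 matches.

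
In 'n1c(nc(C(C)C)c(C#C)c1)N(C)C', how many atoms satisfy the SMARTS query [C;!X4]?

2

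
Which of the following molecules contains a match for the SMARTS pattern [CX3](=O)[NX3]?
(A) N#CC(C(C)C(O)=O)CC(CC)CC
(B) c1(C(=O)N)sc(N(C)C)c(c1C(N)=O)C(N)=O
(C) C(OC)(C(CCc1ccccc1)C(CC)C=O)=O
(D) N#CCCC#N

B

[CX3](=O)[NX3] describes a carbonyl carbon bonded to a trivalent nitrogen (an amide).
(A) has a nitrile (-C#N) but the nitrile N is NX1 (triple-bonded), not NX3.
(B) contains a primary amide (-C(=O)NH2), which satisfies every atom and bond constraint.
(C) has a methyl-ester group (-C(=O)OCH3) but the carbonyl is bonded to O, not to an NX3 nitrogen.
(D) has a nitrile (-C#N) but the nitrile N is NX1 (triple-bonded), not NX3.
So the answer is (B).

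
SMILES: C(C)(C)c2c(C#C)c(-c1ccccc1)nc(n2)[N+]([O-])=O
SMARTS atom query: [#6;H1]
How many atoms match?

7

The query [#6;H1] means: any carbon bearing exactly one hydrogen.
Check the 20 heavy atoms by environment: 2× n (aromatic, H0) → no; 5× c (aromatic, H0) → no; 1× C (H0) → no; 2× C (H1) → match; 5× c (aromatic, H1) → match; 1× N (charge +1, H0) → no; 1× O (charge -1, H0) → no; 1× O (H0) → no; 2× C (H3) → no.
Summing the matching environments: 2 + 5 = 7 matching atoms.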